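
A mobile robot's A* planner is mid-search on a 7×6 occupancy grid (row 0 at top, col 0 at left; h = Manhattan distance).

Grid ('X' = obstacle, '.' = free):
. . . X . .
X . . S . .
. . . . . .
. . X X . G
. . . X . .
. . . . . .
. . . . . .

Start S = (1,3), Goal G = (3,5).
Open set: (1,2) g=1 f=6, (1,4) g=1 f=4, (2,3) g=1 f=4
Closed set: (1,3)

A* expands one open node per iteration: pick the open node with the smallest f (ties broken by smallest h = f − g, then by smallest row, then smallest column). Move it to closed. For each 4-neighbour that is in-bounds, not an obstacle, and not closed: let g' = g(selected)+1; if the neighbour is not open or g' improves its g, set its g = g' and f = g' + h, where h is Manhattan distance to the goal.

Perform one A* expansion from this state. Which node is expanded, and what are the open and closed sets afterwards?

step 1: expand (1,4) (f=4, h=3) → closed; open now [(0,4) g=2 f=6, (1,2) g=1 f=6, (1,5) g=2 f=4, (2,3) g=1 f=4, (2,4) g=2 f=4]

expanded=(1,4); open=[(0,4) g=2 f=6, (1,2) g=1 f=6, (1,5) g=2 f=4, (2,3) g=1 f=4, (2,4) g=2 f=4]; closed=[(1,3), (1,4)]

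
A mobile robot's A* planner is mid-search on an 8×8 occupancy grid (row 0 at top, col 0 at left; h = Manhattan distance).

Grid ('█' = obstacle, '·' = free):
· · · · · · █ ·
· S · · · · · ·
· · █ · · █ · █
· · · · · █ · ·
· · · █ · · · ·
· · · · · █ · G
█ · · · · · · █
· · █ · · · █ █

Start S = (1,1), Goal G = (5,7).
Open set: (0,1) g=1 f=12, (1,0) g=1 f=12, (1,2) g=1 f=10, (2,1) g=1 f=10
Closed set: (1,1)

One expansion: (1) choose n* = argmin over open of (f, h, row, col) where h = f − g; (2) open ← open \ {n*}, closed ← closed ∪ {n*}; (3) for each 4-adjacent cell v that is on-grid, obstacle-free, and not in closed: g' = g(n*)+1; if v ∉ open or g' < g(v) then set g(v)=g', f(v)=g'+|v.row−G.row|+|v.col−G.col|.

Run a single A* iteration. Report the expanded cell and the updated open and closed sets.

expanded=(1,2); open=[(0,1) g=1 f=12, (0,2) g=2 f=12, (1,0) g=1 f=12, (1,3) g=2 f=10, (2,1) g=1 f=10]; closed=[(1,1), (1,2)]

step 1: expand (1,2) (f=10, h=9) → closed; open now [(0,1) g=1 f=12, (0,2) g=2 f=12, (1,0) g=1 f=12, (1,3) g=2 f=10, (2,1) g=1 f=10]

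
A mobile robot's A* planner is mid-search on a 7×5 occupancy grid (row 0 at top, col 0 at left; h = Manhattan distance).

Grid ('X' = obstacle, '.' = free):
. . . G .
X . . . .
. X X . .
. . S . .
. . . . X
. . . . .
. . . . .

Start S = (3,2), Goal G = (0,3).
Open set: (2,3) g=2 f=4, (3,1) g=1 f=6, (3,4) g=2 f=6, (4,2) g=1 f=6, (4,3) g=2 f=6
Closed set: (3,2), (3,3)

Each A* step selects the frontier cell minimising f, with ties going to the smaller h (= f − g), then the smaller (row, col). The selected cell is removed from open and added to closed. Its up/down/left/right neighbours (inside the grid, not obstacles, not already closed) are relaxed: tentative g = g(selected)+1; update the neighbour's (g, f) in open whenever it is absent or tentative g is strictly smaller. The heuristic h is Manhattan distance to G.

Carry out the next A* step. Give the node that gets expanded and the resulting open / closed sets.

expanded=(2,3); open=[(1,3) g=3 f=4, (2,4) g=3 f=6, (3,1) g=1 f=6, (3,4) g=2 f=6, (4,2) g=1 f=6, (4,3) g=2 f=6]; closed=[(2,3), (3,2), (3,3)]

step 1: expand (2,3) (f=4, h=2) → closed; open now [(1,3) g=3 f=4, (2,4) g=3 f=6, (3,1) g=1 f=6, (3,4) g=2 f=6, (4,2) g=1 f=6, (4,3) g=2 f=6]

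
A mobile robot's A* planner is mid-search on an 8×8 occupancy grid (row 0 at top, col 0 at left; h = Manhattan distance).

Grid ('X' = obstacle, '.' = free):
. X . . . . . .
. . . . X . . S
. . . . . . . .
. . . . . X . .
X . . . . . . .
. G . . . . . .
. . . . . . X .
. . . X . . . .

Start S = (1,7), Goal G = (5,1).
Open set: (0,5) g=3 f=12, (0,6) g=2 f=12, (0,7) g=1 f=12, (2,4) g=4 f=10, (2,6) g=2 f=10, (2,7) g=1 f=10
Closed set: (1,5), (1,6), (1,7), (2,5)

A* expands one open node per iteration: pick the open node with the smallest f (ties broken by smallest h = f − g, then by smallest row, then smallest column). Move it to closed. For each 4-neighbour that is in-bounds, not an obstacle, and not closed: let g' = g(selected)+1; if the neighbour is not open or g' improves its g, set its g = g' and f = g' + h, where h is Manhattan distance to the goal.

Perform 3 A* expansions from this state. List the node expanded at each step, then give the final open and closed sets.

order=[(2,4) → (2,3) → (2,2)]; open=[(0,5) g=3 f=12, (0,6) g=2 f=12, (0,7) g=1 f=12, (1,2) g=7 f=12, (1,3) g=6 f=12, (2,1) g=7 f=10, (2,6) g=2 f=10, (2,7) g=1 f=10, (3,2) g=7 f=10, (3,3) g=6 f=10, (3,4) g=5 f=10]; closed=[(1,5), (1,6), (1,7), (2,2), (2,3), (2,4), (2,5)]

step 1: expand (2,4) (f=10, h=6) → closed; open now [(0,5) g=3 f=12, (0,6) g=2 f=12, (0,7) g=1 f=12, (2,3) g=5 f=10, (2,6) g=2 f=10, (2,7) g=1 f=10, (3,4) g=5 f=10]
step 2: expand (2,3) (f=10, h=5) → closed; open now [(0,5) g=3 f=12, (0,6) g=2 f=12, (0,7) g=1 f=12, (1,3) g=6 f=12, (2,2) g=6 f=10, (2,6) g=2 f=10, (2,7) g=1 f=10, (3,3) g=6 f=10, (3,4) g=5 f=10]
step 3: expand (2,2) (f=10, h=4) → closed; open now [(0,5) g=3 f=12, (0,6) g=2 f=12, (0,7) g=1 f=12, (1,2) g=7 f=12, (1,3) g=6 f=12, (2,1) g=7 f=10, (2,6) g=2 f=10, (2,7) g=1 f=10, (3,2) g=7 f=10, (3,3) g=6 f=10, (3,4) g=5 f=10]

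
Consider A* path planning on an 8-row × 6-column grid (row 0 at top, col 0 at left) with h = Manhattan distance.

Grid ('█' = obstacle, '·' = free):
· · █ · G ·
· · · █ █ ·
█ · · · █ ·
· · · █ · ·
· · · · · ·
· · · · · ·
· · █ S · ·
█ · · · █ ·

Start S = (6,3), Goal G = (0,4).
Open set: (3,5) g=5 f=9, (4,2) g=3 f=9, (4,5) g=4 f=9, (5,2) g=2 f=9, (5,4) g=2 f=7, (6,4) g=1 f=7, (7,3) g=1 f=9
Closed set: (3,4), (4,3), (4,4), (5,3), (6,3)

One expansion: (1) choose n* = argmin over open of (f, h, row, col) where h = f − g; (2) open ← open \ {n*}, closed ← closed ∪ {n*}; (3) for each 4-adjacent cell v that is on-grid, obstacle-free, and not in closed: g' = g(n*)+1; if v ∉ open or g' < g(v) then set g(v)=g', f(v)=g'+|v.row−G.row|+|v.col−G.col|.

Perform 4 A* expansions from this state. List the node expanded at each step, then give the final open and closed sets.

step 1: expand (5,4) (f=7, h=5) → closed; open now [(3,5) g=5 f=9, (4,2) g=3 f=9, (4,5) g=4 f=9, (5,2) g=2 f=9, (5,5) g=3 f=9, (6,4) g=1 f=7, (7,3) g=1 f=9]
step 2: expand (6,4) (f=7, h=6) → closed; open now [(3,5) g=5 f=9, (4,2) g=3 f=9, (4,5) g=4 f=9, (5,2) g=2 f=9, (5,5) g=3 f=9, (6,5) g=2 f=9, (7,3) g=1 f=9]
step 3: expand (3,5) (f=9, h=4) → closed; open now [(2,5) g=6 f=9, (4,2) g=3 f=9, (4,5) g=4 f=9, (5,2) g=2 f=9, (5,5) g=3 f=9, (6,5) g=2 f=9, (7,3) g=1 f=9]
step 4: expand (2,5) (f=9, h=3) → closed; open now [(1,5) g=7 f=9, (4,2) g=3 f=9, (4,5) g=4 f=9, (5,2) g=2 f=9, (5,5) g=3 f=9, (6,5) g=2 f=9, (7,3) g=1 f=9]

order=[(5,4) → (6,4) → (3,5) → (2,5)]; open=[(1,5) g=7 f=9, (4,2) g=3 f=9, (4,5) g=4 f=9, (5,2) g=2 f=9, (5,5) g=3 f=9, (6,5) g=2 f=9, (7,3) g=1 f=9]; closed=[(2,5), (3,4), (3,5), (4,3), (4,4), (5,3), (5,4), (6,3), (6,4)]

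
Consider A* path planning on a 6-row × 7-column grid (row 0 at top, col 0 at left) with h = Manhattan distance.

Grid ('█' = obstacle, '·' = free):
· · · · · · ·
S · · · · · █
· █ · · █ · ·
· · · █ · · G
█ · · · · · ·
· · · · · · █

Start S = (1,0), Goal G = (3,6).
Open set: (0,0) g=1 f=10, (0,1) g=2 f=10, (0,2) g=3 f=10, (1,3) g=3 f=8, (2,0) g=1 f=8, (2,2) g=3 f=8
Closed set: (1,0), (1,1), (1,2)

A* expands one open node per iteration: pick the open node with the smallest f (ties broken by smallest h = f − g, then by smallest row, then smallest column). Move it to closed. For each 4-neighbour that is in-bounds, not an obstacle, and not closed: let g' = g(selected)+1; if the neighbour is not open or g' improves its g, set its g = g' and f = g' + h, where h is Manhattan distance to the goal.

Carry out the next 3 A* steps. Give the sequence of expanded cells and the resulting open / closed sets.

order=[(1,3) → (1,4) → (1,5)]; open=[(0,0) g=1 f=10, (0,1) g=2 f=10, (0,2) g=3 f=10, (0,3) g=4 f=10, (0,4) g=5 f=10, (0,5) g=6 f=10, (2,0) g=1 f=8, (2,2) g=3 f=8, (2,3) g=4 f=8, (2,5) g=6 f=8]; closed=[(1,0), (1,1), (1,2), (1,3), (1,4), (1,5)]

step 1: expand (1,3) (f=8, h=5) → closed; open now [(0,0) g=1 f=10, (0,1) g=2 f=10, (0,2) g=3 f=10, (0,3) g=4 f=10, (1,4) g=4 f=8, (2,0) g=1 f=8, (2,2) g=3 f=8, (2,3) g=4 f=8]
step 2: expand (1,4) (f=8, h=4) → closed; open now [(0,0) g=1 f=10, (0,1) g=2 f=10, (0,2) g=3 f=10, (0,3) g=4 f=10, (0,4) g=5 f=10, (1,5) g=5 f=8, (2,0) g=1 f=8, (2,2) g=3 f=8, (2,3) g=4 f=8]
step 3: expand (1,5) (f=8, h=3) → closed; open now [(0,0) g=1 f=10, (0,1) g=2 f=10, (0,2) g=3 f=10, (0,3) g=4 f=10, (0,4) g=5 f=10, (0,5) g=6 f=10, (2,0) g=1 f=8, (2,2) g=3 f=8, (2,3) g=4 f=8, (2,5) g=6 f=8]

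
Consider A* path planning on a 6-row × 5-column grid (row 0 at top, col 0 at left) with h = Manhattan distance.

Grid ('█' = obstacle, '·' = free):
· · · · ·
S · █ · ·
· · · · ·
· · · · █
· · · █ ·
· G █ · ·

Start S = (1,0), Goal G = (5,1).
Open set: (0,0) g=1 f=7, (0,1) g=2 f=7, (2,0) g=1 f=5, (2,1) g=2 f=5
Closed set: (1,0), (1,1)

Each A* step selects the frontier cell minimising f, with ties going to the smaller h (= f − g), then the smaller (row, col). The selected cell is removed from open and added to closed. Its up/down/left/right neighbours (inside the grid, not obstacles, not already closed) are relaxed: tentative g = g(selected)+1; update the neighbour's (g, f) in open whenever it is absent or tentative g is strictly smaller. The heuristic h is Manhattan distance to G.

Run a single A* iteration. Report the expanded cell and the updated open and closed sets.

expanded=(2,1); open=[(0,0) g=1 f=7, (0,1) g=2 f=7, (2,0) g=1 f=5, (2,2) g=3 f=7, (3,1) g=3 f=5]; closed=[(1,0), (1,1), (2,1)]

step 1: expand (2,1) (f=5, h=3) → closed; open now [(0,0) g=1 f=7, (0,1) g=2 f=7, (2,0) g=1 f=5, (2,2) g=3 f=7, (3,1) g=3 f=5]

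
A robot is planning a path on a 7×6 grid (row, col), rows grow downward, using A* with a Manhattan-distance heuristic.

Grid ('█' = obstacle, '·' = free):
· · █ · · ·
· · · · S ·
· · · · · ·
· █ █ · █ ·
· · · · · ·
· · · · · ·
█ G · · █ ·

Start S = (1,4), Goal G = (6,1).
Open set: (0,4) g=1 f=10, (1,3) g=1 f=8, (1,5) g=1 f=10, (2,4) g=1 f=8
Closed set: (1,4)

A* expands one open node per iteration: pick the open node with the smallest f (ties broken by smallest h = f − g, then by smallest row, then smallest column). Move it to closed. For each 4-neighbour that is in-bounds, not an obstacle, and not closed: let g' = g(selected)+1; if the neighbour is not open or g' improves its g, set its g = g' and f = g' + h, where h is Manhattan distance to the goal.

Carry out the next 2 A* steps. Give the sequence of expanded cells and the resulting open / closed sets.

order=[(1,3) → (1,2)]; open=[(0,3) g=2 f=10, (0,4) g=1 f=10, (1,1) g=3 f=8, (1,5) g=1 f=10, (2,2) g=3 f=8, (2,3) g=2 f=8, (2,4) g=1 f=8]; closed=[(1,2), (1,3), (1,4)]

step 1: expand (1,3) (f=8, h=7) → closed; open now [(0,3) g=2 f=10, (0,4) g=1 f=10, (1,2) g=2 f=8, (1,5) g=1 f=10, (2,3) g=2 f=8, (2,4) g=1 f=8]
step 2: expand (1,2) (f=8, h=6) → closed; open now [(0,3) g=2 f=10, (0,4) g=1 f=10, (1,1) g=3 f=8, (1,5) g=1 f=10, (2,2) g=3 f=8, (2,3) g=2 f=8, (2,4) g=1 f=8]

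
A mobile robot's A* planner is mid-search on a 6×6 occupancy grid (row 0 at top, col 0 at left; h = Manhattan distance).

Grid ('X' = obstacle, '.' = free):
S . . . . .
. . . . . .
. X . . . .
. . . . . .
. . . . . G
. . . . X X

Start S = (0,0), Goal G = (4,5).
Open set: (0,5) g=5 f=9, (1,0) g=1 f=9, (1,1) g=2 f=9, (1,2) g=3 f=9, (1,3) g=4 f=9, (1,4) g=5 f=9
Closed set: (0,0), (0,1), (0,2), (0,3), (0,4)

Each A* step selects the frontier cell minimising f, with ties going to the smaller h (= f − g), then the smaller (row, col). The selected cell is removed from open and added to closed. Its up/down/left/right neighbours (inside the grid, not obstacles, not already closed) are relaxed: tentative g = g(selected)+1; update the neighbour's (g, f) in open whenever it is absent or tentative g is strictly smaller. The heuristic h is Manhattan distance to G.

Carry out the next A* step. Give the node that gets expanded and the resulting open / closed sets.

expanded=(0,5); open=[(1,0) g=1 f=9, (1,1) g=2 f=9, (1,2) g=3 f=9, (1,3) g=4 f=9, (1,4) g=5 f=9, (1,5) g=6 f=9]; closed=[(0,0), (0,1), (0,2), (0,3), (0,4), (0,5)]

step 1: expand (0,5) (f=9, h=4) → closed; open now [(1,0) g=1 f=9, (1,1) g=2 f=9, (1,2) g=3 f=9, (1,3) g=4 f=9, (1,4) g=5 f=9, (1,5) g=6 f=9]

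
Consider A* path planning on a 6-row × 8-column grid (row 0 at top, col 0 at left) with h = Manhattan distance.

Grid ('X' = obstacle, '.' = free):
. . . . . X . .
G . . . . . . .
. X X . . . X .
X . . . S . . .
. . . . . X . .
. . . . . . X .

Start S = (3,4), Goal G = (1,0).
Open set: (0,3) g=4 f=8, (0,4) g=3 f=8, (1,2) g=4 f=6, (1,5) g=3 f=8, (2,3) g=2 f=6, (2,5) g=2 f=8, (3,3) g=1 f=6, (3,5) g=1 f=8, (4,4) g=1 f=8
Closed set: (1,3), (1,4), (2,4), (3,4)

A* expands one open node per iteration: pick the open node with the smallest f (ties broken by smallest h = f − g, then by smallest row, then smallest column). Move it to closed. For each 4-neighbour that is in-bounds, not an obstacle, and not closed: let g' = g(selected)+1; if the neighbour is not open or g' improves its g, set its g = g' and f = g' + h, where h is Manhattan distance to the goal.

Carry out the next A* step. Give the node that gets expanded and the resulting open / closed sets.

step 1: expand (1,2) (f=6, h=2) → closed; open now [(0,2) g=5 f=8, (0,3) g=4 f=8, (0,4) g=3 f=8, (1,1) g=5 f=6, (1,5) g=3 f=8, (2,3) g=2 f=6, (2,5) g=2 f=8, (3,3) g=1 f=6, (3,5) g=1 f=8, (4,4) g=1 f=8]

expanded=(1,2); open=[(0,2) g=5 f=8, (0,3) g=4 f=8, (0,4) g=3 f=8, (1,1) g=5 f=6, (1,5) g=3 f=8, (2,3) g=2 f=6, (2,5) g=2 f=8, (3,3) g=1 f=6, (3,5) g=1 f=8, (4,4) g=1 f=8]; closed=[(1,2), (1,3), (1,4), (2,4), (3,4)]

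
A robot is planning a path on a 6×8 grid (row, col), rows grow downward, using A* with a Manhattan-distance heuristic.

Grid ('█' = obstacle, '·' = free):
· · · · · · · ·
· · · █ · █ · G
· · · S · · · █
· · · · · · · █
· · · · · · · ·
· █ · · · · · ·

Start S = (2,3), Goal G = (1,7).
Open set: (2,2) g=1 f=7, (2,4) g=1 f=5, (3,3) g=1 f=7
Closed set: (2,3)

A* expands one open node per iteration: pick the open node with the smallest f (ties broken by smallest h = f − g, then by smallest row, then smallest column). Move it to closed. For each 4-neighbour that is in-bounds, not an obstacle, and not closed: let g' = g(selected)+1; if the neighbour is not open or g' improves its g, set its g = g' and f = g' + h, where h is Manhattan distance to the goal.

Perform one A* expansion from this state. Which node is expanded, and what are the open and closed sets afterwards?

expanded=(2,4); open=[(1,4) g=2 f=5, (2,2) g=1 f=7, (2,5) g=2 f=5, (3,3) g=1 f=7, (3,4) g=2 f=7]; closed=[(2,3), (2,4)]

step 1: expand (2,4) (f=5, h=4) → closed; open now [(1,4) g=2 f=5, (2,2) g=1 f=7, (2,5) g=2 f=5, (3,3) g=1 f=7, (3,4) g=2 f=7]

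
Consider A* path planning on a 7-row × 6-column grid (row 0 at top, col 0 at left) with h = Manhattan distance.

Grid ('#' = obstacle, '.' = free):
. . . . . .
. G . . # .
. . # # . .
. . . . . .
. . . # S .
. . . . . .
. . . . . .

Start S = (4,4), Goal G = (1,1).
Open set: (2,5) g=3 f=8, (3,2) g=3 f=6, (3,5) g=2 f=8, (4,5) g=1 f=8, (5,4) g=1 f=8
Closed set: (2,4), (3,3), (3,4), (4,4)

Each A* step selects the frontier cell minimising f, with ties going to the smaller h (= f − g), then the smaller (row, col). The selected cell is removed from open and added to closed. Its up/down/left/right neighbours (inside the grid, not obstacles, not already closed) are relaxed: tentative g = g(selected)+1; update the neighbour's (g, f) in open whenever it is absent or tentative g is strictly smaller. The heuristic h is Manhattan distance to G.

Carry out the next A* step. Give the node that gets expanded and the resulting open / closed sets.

expanded=(3,2); open=[(2,5) g=3 f=8, (3,1) g=4 f=6, (3,5) g=2 f=8, (4,2) g=4 f=8, (4,5) g=1 f=8, (5,4) g=1 f=8]; closed=[(2,4), (3,2), (3,3), (3,4), (4,4)]

step 1: expand (3,2) (f=6, h=3) → closed; open now [(2,5) g=3 f=8, (3,1) g=4 f=6, (3,5) g=2 f=8, (4,2) g=4 f=8, (4,5) g=1 f=8, (5,4) g=1 f=8]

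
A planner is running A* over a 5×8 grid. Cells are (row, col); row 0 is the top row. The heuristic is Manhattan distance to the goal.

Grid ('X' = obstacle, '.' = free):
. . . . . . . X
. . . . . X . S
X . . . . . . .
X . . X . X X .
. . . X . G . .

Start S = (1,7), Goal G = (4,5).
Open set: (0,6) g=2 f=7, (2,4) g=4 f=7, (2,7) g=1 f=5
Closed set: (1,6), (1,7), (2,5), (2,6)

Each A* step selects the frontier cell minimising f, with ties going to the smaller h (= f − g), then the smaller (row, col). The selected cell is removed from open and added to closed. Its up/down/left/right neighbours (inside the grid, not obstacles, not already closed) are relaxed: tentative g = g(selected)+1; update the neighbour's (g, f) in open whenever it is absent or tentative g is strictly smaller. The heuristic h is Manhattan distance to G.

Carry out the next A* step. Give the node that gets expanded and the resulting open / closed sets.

step 1: expand (2,7) (f=5, h=4) → closed; open now [(0,6) g=2 f=7, (2,4) g=4 f=7, (3,7) g=2 f=5]

expanded=(2,7); open=[(0,6) g=2 f=7, (2,4) g=4 f=7, (3,7) g=2 f=5]; closed=[(1,6), (1,7), (2,5), (2,6), (2,7)]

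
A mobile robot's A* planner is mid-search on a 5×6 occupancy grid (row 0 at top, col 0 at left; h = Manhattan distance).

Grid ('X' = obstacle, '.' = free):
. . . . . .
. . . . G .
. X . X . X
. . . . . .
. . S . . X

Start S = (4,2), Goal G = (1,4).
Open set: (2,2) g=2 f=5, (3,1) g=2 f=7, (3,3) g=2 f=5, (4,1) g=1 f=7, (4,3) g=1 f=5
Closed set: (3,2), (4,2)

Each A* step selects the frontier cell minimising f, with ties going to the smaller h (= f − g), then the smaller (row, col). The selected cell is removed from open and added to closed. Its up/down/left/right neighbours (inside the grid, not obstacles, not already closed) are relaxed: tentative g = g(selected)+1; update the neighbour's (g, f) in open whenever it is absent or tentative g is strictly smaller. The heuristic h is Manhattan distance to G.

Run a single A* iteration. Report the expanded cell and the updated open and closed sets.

step 1: expand (2,2) (f=5, h=3) → closed; open now [(1,2) g=3 f=5, (3,1) g=2 f=7, (3,3) g=2 f=5, (4,1) g=1 f=7, (4,3) g=1 f=5]

expanded=(2,2); open=[(1,2) g=3 f=5, (3,1) g=2 f=7, (3,3) g=2 f=5, (4,1) g=1 f=7, (4,3) g=1 f=5]; closed=[(2,2), (3,2), (4,2)]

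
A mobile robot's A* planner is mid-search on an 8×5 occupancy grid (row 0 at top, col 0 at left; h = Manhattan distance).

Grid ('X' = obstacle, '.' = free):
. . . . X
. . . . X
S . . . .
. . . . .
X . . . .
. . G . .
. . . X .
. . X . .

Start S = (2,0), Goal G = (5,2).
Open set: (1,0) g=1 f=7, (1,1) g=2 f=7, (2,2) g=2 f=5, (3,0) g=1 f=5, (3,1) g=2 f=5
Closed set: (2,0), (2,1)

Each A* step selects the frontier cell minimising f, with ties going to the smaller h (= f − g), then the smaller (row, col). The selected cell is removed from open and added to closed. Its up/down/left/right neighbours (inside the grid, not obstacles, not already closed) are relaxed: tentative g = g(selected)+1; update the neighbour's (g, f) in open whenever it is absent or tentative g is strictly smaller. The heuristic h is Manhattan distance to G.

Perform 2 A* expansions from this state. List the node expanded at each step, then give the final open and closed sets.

step 1: expand (2,2) (f=5, h=3) → closed; open now [(1,0) g=1 f=7, (1,1) g=2 f=7, (1,2) g=3 f=7, (2,3) g=3 f=7, (3,0) g=1 f=5, (3,1) g=2 f=5, (3,2) g=3 f=5]
step 2: expand (3,2) (f=5, h=2) → closed; open now [(1,0) g=1 f=7, (1,1) g=2 f=7, (1,2) g=3 f=7, (2,3) g=3 f=7, (3,0) g=1 f=5, (3,1) g=2 f=5, (3,3) g=4 f=7, (4,2) g=4 f=5]

order=[(2,2) → (3,2)]; open=[(1,0) g=1 f=7, (1,1) g=2 f=7, (1,2) g=3 f=7, (2,3) g=3 f=7, (3,0) g=1 f=5, (3,1) g=2 f=5, (3,3) g=4 f=7, (4,2) g=4 f=5]; closed=[(2,0), (2,1), (2,2), (3,2)]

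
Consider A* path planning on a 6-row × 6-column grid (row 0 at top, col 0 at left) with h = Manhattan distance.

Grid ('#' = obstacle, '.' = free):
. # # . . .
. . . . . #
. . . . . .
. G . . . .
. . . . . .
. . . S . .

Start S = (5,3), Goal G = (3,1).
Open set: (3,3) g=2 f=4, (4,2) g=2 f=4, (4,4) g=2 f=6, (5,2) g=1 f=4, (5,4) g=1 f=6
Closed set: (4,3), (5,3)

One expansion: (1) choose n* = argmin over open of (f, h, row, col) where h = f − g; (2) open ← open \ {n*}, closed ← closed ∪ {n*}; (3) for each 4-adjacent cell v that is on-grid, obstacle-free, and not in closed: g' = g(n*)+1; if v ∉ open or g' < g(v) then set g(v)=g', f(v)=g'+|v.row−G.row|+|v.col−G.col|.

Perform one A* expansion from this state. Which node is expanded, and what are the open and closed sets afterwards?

expanded=(3,3); open=[(2,3) g=3 f=6, (3,2) g=3 f=4, (3,4) g=3 f=6, (4,2) g=2 f=4, (4,4) g=2 f=6, (5,2) g=1 f=4, (5,4) g=1 f=6]; closed=[(3,3), (4,3), (5,3)]

step 1: expand (3,3) (f=4, h=2) → closed; open now [(2,3) g=3 f=6, (3,2) g=3 f=4, (3,4) g=3 f=6, (4,2) g=2 f=4, (4,4) g=2 f=6, (5,2) g=1 f=4, (5,4) g=1 f=6]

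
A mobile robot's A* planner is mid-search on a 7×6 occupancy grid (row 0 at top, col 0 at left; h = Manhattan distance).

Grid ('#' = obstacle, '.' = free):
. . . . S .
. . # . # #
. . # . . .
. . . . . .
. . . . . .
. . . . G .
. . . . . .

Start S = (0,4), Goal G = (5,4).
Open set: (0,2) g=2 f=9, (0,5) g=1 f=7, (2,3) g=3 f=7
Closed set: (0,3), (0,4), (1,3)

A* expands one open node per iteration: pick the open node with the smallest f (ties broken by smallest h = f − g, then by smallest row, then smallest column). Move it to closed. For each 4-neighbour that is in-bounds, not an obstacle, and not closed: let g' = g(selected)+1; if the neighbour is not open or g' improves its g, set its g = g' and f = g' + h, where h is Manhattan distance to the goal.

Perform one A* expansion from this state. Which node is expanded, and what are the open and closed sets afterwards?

expanded=(2,3); open=[(0,2) g=2 f=9, (0,5) g=1 f=7, (2,4) g=4 f=7, (3,3) g=4 f=7]; closed=[(0,3), (0,4), (1,3), (2,3)]

step 1: expand (2,3) (f=7, h=4) → closed; open now [(0,2) g=2 f=9, (0,5) g=1 f=7, (2,4) g=4 f=7, (3,3) g=4 f=7]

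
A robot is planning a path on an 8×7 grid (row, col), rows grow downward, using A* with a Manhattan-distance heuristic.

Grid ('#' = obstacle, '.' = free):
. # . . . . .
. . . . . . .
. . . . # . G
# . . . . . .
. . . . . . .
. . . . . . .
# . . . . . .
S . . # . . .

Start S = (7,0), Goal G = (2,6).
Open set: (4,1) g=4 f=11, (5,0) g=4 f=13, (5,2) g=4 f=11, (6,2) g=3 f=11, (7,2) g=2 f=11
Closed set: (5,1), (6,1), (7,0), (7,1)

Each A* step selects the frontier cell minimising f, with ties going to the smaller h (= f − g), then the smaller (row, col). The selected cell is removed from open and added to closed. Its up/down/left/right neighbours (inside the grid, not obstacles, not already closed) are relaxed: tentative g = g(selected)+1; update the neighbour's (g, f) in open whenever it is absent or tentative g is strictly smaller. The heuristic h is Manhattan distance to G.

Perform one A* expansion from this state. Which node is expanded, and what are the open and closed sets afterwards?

step 1: expand (4,1) (f=11, h=7) → closed; open now [(3,1) g=5 f=11, (4,0) g=5 f=13, (4,2) g=5 f=11, (5,0) g=4 f=13, (5,2) g=4 f=11, (6,2) g=3 f=11, (7,2) g=2 f=11]

expanded=(4,1); open=[(3,1) g=5 f=11, (4,0) g=5 f=13, (4,2) g=5 f=11, (5,0) g=4 f=13, (5,2) g=4 f=11, (6,2) g=3 f=11, (7,2) g=2 f=11]; closed=[(4,1), (5,1), (6,1), (7,0), (7,1)]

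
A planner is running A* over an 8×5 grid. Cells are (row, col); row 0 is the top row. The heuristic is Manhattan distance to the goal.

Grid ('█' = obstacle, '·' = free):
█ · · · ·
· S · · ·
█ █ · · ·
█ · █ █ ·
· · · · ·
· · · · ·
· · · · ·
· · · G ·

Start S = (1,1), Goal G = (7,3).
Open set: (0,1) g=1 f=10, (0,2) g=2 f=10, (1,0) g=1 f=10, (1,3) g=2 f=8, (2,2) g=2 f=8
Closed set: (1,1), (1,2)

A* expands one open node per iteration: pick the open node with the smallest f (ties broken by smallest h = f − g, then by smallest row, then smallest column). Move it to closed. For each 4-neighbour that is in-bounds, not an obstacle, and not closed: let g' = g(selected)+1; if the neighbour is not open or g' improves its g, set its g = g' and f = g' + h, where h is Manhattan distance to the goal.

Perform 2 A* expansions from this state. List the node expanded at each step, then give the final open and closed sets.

step 1: expand (1,3) (f=8, h=6) → closed; open now [(0,1) g=1 f=10, (0,2) g=2 f=10, (0,3) g=3 f=10, (1,0) g=1 f=10, (1,4) g=3 f=10, (2,2) g=2 f=8, (2,3) g=3 f=8]
step 2: expand (2,3) (f=8, h=5) → closed; open now [(0,1) g=1 f=10, (0,2) g=2 f=10, (0,3) g=3 f=10, (1,0) g=1 f=10, (1,4) g=3 f=10, (2,2) g=2 f=8, (2,4) g=4 f=10]

order=[(1,3) → (2,3)]; open=[(0,1) g=1 f=10, (0,2) g=2 f=10, (0,3) g=3 f=10, (1,0) g=1 f=10, (1,4) g=3 f=10, (2,2) g=2 f=8, (2,4) g=4 f=10]; closed=[(1,1), (1,2), (1,3), (2,3)]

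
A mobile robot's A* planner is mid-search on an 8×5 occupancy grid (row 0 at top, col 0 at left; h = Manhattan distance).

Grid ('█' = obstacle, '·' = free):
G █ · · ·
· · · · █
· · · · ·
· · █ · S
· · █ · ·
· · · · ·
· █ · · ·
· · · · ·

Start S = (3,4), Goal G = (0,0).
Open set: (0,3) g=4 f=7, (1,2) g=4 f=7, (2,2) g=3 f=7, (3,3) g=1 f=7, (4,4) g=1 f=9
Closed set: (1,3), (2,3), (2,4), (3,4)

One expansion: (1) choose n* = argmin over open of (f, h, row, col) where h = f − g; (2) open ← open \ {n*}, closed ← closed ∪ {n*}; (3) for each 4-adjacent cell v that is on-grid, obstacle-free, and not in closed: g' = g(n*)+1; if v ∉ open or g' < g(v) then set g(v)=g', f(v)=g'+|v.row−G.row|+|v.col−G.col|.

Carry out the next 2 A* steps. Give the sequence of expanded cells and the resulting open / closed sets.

step 1: expand (0,3) (f=7, h=3) → closed; open now [(0,2) g=5 f=7, (0,4) g=5 f=9, (1,2) g=4 f=7, (2,2) g=3 f=7, (3,3) g=1 f=7, (4,4) g=1 f=9]
step 2: expand (0,2) (f=7, h=2) → closed; open now [(0,4) g=5 f=9, (1,2) g=4 f=7, (2,2) g=3 f=7, (3,3) g=1 f=7, (4,4) g=1 f=9]

order=[(0,3) → (0,2)]; open=[(0,4) g=5 f=9, (1,2) g=4 f=7, (2,2) g=3 f=7, (3,3) g=1 f=7, (4,4) g=1 f=9]; closed=[(0,2), (0,3), (1,3), (2,3), (2,4), (3,4)]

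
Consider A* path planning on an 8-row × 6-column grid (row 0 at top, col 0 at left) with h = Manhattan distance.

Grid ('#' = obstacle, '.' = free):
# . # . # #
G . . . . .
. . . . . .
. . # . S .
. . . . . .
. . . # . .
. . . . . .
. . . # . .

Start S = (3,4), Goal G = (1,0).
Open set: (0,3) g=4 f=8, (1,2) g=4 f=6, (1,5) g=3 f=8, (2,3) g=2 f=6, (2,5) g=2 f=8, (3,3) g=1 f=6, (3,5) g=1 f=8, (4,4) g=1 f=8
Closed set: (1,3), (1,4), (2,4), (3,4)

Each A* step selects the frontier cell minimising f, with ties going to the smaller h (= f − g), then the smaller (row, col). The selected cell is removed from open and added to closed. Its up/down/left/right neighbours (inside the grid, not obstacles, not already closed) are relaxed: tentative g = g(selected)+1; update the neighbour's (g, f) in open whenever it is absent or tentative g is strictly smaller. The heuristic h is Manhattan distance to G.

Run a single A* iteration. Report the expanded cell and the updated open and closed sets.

expanded=(1,2); open=[(0,3) g=4 f=8, (1,1) g=5 f=6, (1,5) g=3 f=8, (2,2) g=5 f=8, (2,3) g=2 f=6, (2,5) g=2 f=8, (3,3) g=1 f=6, (3,5) g=1 f=8, (4,4) g=1 f=8]; closed=[(1,2), (1,3), (1,4), (2,4), (3,4)]

step 1: expand (1,2) (f=6, h=2) → closed; open now [(0,3) g=4 f=8, (1,1) g=5 f=6, (1,5) g=3 f=8, (2,2) g=5 f=8, (2,3) g=2 f=6, (2,5) g=2 f=8, (3,3) g=1 f=6, (3,5) g=1 f=8, (4,4) g=1 f=8]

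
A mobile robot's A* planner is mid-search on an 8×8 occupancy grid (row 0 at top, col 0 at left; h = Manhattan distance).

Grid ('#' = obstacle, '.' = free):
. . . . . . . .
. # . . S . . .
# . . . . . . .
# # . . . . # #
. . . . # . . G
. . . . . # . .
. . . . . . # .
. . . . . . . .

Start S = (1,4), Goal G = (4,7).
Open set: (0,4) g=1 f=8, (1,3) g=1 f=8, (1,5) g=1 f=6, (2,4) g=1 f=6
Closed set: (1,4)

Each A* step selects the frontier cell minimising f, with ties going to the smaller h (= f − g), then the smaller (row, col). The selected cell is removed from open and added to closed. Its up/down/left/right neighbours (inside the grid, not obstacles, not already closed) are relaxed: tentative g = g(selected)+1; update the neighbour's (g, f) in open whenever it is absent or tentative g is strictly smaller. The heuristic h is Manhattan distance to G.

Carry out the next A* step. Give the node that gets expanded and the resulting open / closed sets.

step 1: expand (1,5) (f=6, h=5) → closed; open now [(0,4) g=1 f=8, (0,5) g=2 f=8, (1,3) g=1 f=8, (1,6) g=2 f=6, (2,4) g=1 f=6, (2,5) g=2 f=6]

expanded=(1,5); open=[(0,4) g=1 f=8, (0,5) g=2 f=8, (1,3) g=1 f=8, (1,6) g=2 f=6, (2,4) g=1 f=6, (2,5) g=2 f=6]; closed=[(1,4), (1,5)]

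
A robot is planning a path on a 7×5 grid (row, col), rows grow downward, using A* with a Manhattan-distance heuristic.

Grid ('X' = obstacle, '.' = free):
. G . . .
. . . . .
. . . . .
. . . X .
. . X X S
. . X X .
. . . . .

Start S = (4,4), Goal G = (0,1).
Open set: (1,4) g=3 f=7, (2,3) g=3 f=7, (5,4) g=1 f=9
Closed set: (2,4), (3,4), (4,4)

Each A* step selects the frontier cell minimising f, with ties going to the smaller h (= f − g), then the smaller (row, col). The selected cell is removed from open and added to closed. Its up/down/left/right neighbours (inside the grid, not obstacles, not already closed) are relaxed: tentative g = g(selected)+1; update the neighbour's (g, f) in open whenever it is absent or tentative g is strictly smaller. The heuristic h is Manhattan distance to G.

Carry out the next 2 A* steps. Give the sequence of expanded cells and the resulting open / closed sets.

step 1: expand (1,4) (f=7, h=4) → closed; open now [(0,4) g=4 f=7, (1,3) g=4 f=7, (2,3) g=3 f=7, (5,4) g=1 f=9]
step 2: expand (0,4) (f=7, h=3) → closed; open now [(0,3) g=5 f=7, (1,3) g=4 f=7, (2,3) g=3 f=7, (5,4) g=1 f=9]

order=[(1,4) → (0,4)]; open=[(0,3) g=5 f=7, (1,3) g=4 f=7, (2,3) g=3 f=7, (5,4) g=1 f=9]; closed=[(0,4), (1,4), (2,4), (3,4), (4,4)]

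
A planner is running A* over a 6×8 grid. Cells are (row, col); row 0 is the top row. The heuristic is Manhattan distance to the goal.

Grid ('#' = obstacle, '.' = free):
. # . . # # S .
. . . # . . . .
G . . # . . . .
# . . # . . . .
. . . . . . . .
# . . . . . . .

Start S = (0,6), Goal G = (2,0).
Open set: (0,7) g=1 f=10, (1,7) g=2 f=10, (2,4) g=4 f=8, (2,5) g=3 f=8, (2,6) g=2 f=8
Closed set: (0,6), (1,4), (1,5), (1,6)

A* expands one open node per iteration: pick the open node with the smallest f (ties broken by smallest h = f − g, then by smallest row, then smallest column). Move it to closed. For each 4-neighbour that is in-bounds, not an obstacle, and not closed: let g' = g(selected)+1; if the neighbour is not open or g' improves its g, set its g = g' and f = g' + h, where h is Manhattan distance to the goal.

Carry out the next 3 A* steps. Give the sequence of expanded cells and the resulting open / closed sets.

step 1: expand (2,4) (f=8, h=4) → closed; open now [(0,7) g=1 f=10, (1,7) g=2 f=10, (2,5) g=3 f=8, (2,6) g=2 f=8, (3,4) g=5 f=10]
step 2: expand (2,5) (f=8, h=5) → closed; open now [(0,7) g=1 f=10, (1,7) g=2 f=10, (2,6) g=2 f=8, (3,4) g=5 f=10, (3,5) g=4 f=10]
step 3: expand (2,6) (f=8, h=6) → closed; open now [(0,7) g=1 f=10, (1,7) g=2 f=10, (2,7) g=3 f=10, (3,4) g=5 f=10, (3,5) g=4 f=10, (3,6) g=3 f=10]

order=[(2,4) → (2,5) → (2,6)]; open=[(0,7) g=1 f=10, (1,7) g=2 f=10, (2,7) g=3 f=10, (3,4) g=5 f=10, (3,5) g=4 f=10, (3,6) g=3 f=10]; closed=[(0,6), (1,4), (1,5), (1,6), (2,4), (2,5), (2,6)]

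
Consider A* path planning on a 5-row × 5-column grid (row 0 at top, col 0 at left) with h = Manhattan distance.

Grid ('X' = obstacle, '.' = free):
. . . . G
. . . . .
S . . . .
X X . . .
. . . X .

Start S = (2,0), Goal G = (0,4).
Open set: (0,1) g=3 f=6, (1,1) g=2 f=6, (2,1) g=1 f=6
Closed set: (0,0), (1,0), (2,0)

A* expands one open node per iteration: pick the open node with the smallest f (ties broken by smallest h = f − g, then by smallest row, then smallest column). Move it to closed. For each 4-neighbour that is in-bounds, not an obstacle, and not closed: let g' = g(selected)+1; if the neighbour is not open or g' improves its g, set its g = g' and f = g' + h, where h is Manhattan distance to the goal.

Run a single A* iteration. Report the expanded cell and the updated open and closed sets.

step 1: expand (0,1) (f=6, h=3) → closed; open now [(0,2) g=4 f=6, (1,1) g=2 f=6, (2,1) g=1 f=6]

expanded=(0,1); open=[(0,2) g=4 f=6, (1,1) g=2 f=6, (2,1) g=1 f=6]; closed=[(0,0), (0,1), (1,0), (2,0)]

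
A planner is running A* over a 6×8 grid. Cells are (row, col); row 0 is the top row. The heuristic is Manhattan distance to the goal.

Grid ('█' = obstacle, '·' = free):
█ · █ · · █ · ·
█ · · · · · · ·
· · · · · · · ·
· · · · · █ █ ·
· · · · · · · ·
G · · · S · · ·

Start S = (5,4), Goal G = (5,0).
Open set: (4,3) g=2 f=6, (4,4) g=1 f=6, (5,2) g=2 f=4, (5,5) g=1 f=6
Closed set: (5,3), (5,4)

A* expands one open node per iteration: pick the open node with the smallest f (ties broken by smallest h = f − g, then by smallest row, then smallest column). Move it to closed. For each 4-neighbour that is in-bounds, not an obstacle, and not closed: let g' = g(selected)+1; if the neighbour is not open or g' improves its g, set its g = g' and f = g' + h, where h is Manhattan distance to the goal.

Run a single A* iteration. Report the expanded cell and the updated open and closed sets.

step 1: expand (5,2) (f=4, h=2) → closed; open now [(4,2) g=3 f=6, (4,3) g=2 f=6, (4,4) g=1 f=6, (5,1) g=3 f=4, (5,5) g=1 f=6]

expanded=(5,2); open=[(4,2) g=3 f=6, (4,3) g=2 f=6, (4,4) g=1 f=6, (5,1) g=3 f=4, (5,5) g=1 f=6]; closed=[(5,2), (5,3), (5,4)]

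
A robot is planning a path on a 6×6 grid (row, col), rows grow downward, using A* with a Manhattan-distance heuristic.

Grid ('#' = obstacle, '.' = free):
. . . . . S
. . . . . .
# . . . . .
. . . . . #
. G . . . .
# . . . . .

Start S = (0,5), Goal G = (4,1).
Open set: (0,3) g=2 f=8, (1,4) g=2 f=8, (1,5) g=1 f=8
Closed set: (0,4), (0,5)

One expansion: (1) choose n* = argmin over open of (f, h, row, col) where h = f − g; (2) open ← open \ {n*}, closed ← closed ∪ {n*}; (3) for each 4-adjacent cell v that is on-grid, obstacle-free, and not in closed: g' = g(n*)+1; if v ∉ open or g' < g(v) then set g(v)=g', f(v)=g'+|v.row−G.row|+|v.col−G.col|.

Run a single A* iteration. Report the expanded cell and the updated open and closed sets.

step 1: expand (0,3) (f=8, h=6) → closed; open now [(0,2) g=3 f=8, (1,3) g=3 f=8, (1,4) g=2 f=8, (1,5) g=1 f=8]

expanded=(0,3); open=[(0,2) g=3 f=8, (1,3) g=3 f=8, (1,4) g=2 f=8, (1,5) g=1 f=8]; closed=[(0,3), (0,4), (0,5)]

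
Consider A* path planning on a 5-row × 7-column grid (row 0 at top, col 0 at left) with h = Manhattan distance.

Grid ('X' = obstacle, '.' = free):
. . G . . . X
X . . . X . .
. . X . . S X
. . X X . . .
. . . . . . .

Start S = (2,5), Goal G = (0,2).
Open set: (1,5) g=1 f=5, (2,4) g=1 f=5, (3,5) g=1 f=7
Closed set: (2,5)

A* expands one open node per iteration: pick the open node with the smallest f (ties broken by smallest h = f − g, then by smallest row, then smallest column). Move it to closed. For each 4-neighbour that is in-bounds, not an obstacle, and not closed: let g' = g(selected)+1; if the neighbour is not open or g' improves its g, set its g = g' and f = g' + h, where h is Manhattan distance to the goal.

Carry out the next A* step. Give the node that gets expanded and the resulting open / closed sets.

step 1: expand (1,5) (f=5, h=4) → closed; open now [(0,5) g=2 f=5, (1,6) g=2 f=7, (2,4) g=1 f=5, (3,5) g=1 f=7]

expanded=(1,5); open=[(0,5) g=2 f=5, (1,6) g=2 f=7, (2,4) g=1 f=5, (3,5) g=1 f=7]; closed=[(1,5), (2,5)]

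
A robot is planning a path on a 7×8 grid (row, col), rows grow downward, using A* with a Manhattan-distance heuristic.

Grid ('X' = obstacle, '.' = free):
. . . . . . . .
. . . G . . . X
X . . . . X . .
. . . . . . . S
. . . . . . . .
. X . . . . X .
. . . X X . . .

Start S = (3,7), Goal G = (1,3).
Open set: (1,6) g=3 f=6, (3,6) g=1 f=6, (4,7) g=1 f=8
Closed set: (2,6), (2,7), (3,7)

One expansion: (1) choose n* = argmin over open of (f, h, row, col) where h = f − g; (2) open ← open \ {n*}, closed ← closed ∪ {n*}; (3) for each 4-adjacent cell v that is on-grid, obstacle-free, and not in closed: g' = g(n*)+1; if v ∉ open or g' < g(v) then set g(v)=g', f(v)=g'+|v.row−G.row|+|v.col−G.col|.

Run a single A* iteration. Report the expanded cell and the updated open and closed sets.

step 1: expand (1,6) (f=6, h=3) → closed; open now [(0,6) g=4 f=8, (1,5) g=4 f=6, (3,6) g=1 f=6, (4,7) g=1 f=8]

expanded=(1,6); open=[(0,6) g=4 f=8, (1,5) g=4 f=6, (3,6) g=1 f=6, (4,7) g=1 f=8]; closed=[(1,6), (2,6), (2,7), (3,7)]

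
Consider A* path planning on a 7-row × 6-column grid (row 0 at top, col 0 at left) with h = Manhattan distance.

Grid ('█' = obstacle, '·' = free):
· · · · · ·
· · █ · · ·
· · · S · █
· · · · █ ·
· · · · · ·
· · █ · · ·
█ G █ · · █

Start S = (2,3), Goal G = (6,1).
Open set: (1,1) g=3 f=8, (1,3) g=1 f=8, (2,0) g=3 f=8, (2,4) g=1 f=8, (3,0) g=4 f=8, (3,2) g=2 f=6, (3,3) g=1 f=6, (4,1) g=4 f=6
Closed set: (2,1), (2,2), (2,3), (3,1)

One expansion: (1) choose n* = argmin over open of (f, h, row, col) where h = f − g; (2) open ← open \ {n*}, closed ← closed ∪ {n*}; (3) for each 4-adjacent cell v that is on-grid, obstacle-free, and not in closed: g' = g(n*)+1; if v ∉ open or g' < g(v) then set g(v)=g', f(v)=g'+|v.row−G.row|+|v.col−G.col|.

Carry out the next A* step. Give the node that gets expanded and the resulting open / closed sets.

expanded=(4,1); open=[(1,1) g=3 f=8, (1,3) g=1 f=8, (2,0) g=3 f=8, (2,4) g=1 f=8, (3,0) g=4 f=8, (3,2) g=2 f=6, (3,3) g=1 f=6, (4,0) g=5 f=8, (4,2) g=5 f=8, (5,1) g=5 f=6]; closed=[(2,1), (2,2), (2,3), (3,1), (4,1)]

step 1: expand (4,1) (f=6, h=2) → closed; open now [(1,1) g=3 f=8, (1,3) g=1 f=8, (2,0) g=3 f=8, (2,4) g=1 f=8, (3,0) g=4 f=8, (3,2) g=2 f=6, (3,3) g=1 f=6, (4,0) g=5 f=8, (4,2) g=5 f=8, (5,1) g=5 f=6]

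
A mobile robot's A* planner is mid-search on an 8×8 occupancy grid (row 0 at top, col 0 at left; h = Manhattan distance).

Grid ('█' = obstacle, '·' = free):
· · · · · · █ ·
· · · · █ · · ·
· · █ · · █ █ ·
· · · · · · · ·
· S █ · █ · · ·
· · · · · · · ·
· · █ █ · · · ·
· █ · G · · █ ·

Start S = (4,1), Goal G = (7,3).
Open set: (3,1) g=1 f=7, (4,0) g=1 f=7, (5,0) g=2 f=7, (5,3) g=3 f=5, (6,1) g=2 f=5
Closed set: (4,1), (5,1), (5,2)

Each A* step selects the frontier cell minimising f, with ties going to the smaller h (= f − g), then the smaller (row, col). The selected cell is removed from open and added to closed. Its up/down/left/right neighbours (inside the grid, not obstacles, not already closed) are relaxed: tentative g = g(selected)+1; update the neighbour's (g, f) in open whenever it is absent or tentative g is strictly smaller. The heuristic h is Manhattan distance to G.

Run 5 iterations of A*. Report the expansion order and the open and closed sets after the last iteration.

order=[(5,3) → (6,1) → (4,3) → (5,4) → (6,4)]; open=[(3,1) g=1 f=7, (3,3) g=5 f=9, (4,0) g=1 f=7, (5,0) g=2 f=7, (5,5) g=5 f=9, (6,0) g=3 f=7, (6,5) g=6 f=9, (7,4) g=6 f=7]; closed=[(4,1), (4,3), (5,1), (5,2), (5,3), (5,4), (6,1), (6,4)]

step 1: expand (5,3) (f=5, h=2) → closed; open now [(3,1) g=1 f=7, (4,0) g=1 f=7, (4,3) g=4 f=7, (5,0) g=2 f=7, (5,4) g=4 f=7, (6,1) g=2 f=5]
step 2: expand (6,1) (f=5, h=3) → closed; open now [(3,1) g=1 f=7, (4,0) g=1 f=7, (4,3) g=4 f=7, (5,0) g=2 f=7, (5,4) g=4 f=7, (6,0) g=3 f=7]
step 3: expand (4,3) (f=7, h=3) → closed; open now [(3,1) g=1 f=7, (3,3) g=5 f=9, (4,0) g=1 f=7, (5,0) g=2 f=7, (5,4) g=4 f=7, (6,0) g=3 f=7]
step 4: expand (5,4) (f=7, h=3) → closed; open now [(3,1) g=1 f=7, (3,3) g=5 f=9, (4,0) g=1 f=7, (5,0) g=2 f=7, (5,5) g=5 f=9, (6,0) g=3 f=7, (6,4) g=5 f=7]
step 5: expand (6,4) (f=7, h=2) → closed; open now [(3,1) g=1 f=7, (3,3) g=5 f=9, (4,0) g=1 f=7, (5,0) g=2 f=7, (5,5) g=5 f=9, (6,0) g=3 f=7, (6,5) g=6 f=9, (7,4) g=6 f=7]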